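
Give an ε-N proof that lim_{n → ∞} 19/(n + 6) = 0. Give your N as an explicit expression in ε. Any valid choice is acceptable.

Fix ε > 0. For n ≥ 1, |19/(n + 6) − 0| = 19/(n + 6) ≤ 19/n.
We need 19/n < ε, i.e. n > 19/ε.
Take N = 19/ε. If n > N then |19/(n + 6)| ≤ 19/n < ε.

N = 19/ε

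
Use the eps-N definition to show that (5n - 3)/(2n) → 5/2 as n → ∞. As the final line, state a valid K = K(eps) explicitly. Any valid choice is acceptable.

K = (3/2)/eps

Fix eps > 0. For n ≥ 1, |(5n - 3)/(2n) − (5/2)| = |-6|/(2(2n)) = 6/(2(2n)).
Since 2n ≥ 2n for n ≥ 1, this is ≤ 6/(2·2n) = (3/2)/n.
So |(5n - 3)/(2n) − (5/2)| < eps whenever n > (3/2)/eps.
Take K = (3/2)/eps. If n > K then |(5n - 3)/(2n) − (5/2)| ≤ (3/2)/n < eps.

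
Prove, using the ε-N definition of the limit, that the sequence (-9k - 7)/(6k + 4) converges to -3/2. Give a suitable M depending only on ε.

Let ε > 0 be given. For k ≥ 1, |(-9k - 7)/(6k + 4) + 3/2| = |-6|/(6(6k + 4)) = 6/(6(6k + 4)).
Since 6k + 4 ≥ 6k for k ≥ 1, this is ≤ 6/(6·6k) = (1/6)/k.
So |(-9k - 7)/(6k + 4) + 3/2| < ε whenever k > (1/6)/ε.
Take M = (1/6)/ε. If k > M then |(-9k - 7)/(6k + 4) + 3/2| ≤ (1/6)/k < ε.

M = (1/6)/ε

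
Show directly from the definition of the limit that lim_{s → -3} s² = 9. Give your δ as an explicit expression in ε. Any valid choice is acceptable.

Fix ε > 0. We seek δ > 0 with 0 < |s + 3| < δ ⇒ |s² − 9| < ε.
Factor: s² − 9 = (s + 3)(s - 3), so |s² − 9| = |s + 3|·|s - 3|.
Impose δ ≤ 1 so that |s| < 4; then |s - 3| ≤ 7.
Hence |s² − 9| ≤ 7|s + 3|, which is < ε once |s + 3| < ε/7.
Take δ = min(1, ε/7). If 0 < |s + 3| < δ then both bounds hold and |s² − 9| ≤ 7|s + 3| < 7·(ε/7) = ε.

δ = min(1, ε/7)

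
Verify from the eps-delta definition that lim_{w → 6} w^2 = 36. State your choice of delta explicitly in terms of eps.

delta = min(2, eps/14)

Let eps > 0 be given. We seek delta > 0 with 0 < |w − 6| < delta ⇒ |w^2 − 36| < eps.
Factor: w^2 − 36 = (w − 6)(w + 6), so |w^2 − 36| = |w − 6|·|w + 6|.
Restrict delta ≤ 2. Then |w − 6| < 2 gives |w| < 8, so by the triangle inequality |w + 6| ≤ 8 + 6 = 14.
Hence |w^2 − 36| ≤ 14|w − 6|, which is < eps once |w − 6| < eps/14.
Take delta = min(2, eps/14). If 0 < |w − 6| < delta then both bounds hold and |w^2 − 36| ≤ 14|w − 6| < 14·(eps/14) = eps.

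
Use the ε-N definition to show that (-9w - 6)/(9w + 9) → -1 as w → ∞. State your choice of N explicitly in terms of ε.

N = (1/3)/ε

Let ε > 0 be given. We seek N > 0 such that w > N implies |(-9w - 6)/(9w + 9) + 1| < ε.
(-9w - 6)/(9w + 9) + 1 = (9(-9w - 6) − (-9)(9w + 9)) / (9(9w + 9)) = 27/(9(9w + 9)).
For w > 0 we have 9w + 9 > 9w, so |(-9w - 6)/(9w + 9) + 1| = 27/(9(9w + 9)) < 27/(9·9w) = (1/3)/w.
Thus |(-9w - 6)/(9w + 9) + 1| < ε whenever w > (1/3)/ε.
Take N = (1/3)/ε. If w > N then |(-9w - 6)/(9w + 9) + 1| < (1/3)/w < ε.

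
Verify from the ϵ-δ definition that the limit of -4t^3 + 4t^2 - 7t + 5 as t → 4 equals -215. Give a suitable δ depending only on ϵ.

δ = min(2, ϵ/271)

Suppose ϵ > 0. We want δ > 0 such that 0 < |t − 4| < δ implies |(-4t^3 + 4t^2 - 7t + 5) + 215| < ϵ.
(-4t^3 + 4t^2 - 7t + 5) + 215 = -4t^3 + 4t^2 - 7t + 220 = (t − 4)(-4t^2 - 12t - 55).
So |(-4t^3 + 4t^2 - 7t + 5) + 215| = |t − 4|·|-4t^2 - 12t - 55|.
Require δ ≤ 2. Then |t − 4| < 2 gives |t| < 6, and by the triangle inequality |-4t^2 - 12t - 55| ≤ 4·6^2 + 12·6 + 55 = 271.
Hence |(-4t^3 + 4t^2 - 7t + 5) + 215| ≤ 271|t − 4| < ϵ provided |t − 4| < ϵ/271.
Choosing δ = min(2, ϵ/271) ensures both conditions, hence |(-4t^3 + 4t^2 - 7t + 5) + 215| < ϵ.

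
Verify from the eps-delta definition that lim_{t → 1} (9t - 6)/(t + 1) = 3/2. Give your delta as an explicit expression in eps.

Suppose eps > 0. We want delta > 0 with 0 < |t − 1| < delta ⇒ |(9t - 6)/(t + 1) − (3/2)| < eps.
Combining over a common denominator, (9t - 6)/(t + 1) − (3/2) = [(9t - 6)·2 − 3·(t + 1)] / [2·(t + 1)] = 15(t − 1) / (2(t + 1)).
So |(9t - 6)/(t + 1) − (3/2)| = 15|t − 1| / (2·|t + 1|).
Restrict delta ≤ 1. Then |t − 1| < 1 gives |t + 1| = |(t − 1) + 2| ≥ 2 − 1 = 1.
Hence |(9t - 6)/(t + 1) − (3/2)| < 15|t − 1|/(2·1) = (15/2)|t − 1|, which is < eps once |t − 1| < (2/15)eps.
Take delta = min(1, (2/15)eps). Then 0 < |t − 1| < delta forces both bounds, so |(9t - 6)/(t + 1) − (3/2)| < eps.

delta = min(1, (2/15)eps)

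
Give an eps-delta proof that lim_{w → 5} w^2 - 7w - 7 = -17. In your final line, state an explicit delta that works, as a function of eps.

delta = min(1, eps/8)

Let eps > 0. We want delta > 0 such that 0 < |w − 5| < delta implies |(w^2 - 7w - 7) + 17| < eps.
(w^2 - 7w - 7) + 17 = w^2 - 7w + 10 = (w − 5)(w - 2).
So |(w^2 - 7w - 7) + 17| = |w − 5|·|w - 2|.
Assume first that |w − 5| < 1, so |w| < 6. Then |w - 2| ≤ 6 + 2 = 8.
Hence |(w^2 - 7w - 7) + 17| ≤ 8|w − 5| < eps provided |w − 5| < eps/8.
Choosing delta = min(1, eps/8) ensures both conditions, hence |(w^2 - 7w - 7) + 17| < eps.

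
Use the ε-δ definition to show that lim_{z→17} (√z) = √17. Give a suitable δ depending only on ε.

Let ε > 0. We want δ > 0 such that 0 < |z − 17| < δ implies |√z − √17| < ε.
Multiplying by the conjugate, |√z − √17| = |z − 17|/(√z + √17).
Restrict δ ≤ 17 so that |z − 17| < 17 forces z > 0, and then √z + √17 > √17.
Hence |√z − √17| < |z − 17|/√17, which is < ε once |z − 17| < √17·ε.
Take δ = min(17, √17·ε). If 0 < |z − 17| < δ then z > 0 and |√z − √17| < |z − 17|/√17 < ε.

δ = min(17, √17·ε)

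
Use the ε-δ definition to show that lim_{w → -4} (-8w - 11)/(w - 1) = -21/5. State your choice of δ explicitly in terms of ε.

Let ε > 0 be given. We want δ > 0 with 0 < |w + 4| < δ ⇒ |(-8w - 11)/(w - 1) + 21/5| < ε.
Combining over a common denominator, (-8w - 11)/(w - 1) + 21/5 = [(-8w - 11)·(-5) − 21·(w - 1)] / [(-5)·(w - 1)] = 19(w + 4) / ((-5)(w - 1)).
So |(-8w - 11)/(w - 1) + 21/5| = 19|w + 4| / (5·|w − 1|).
Require δ ≤ 5/2, so |w − 1| ≥ |-5| − |w + 4| > 5 − 5/2 = 5/2.
Hence |(-8w - 11)/(w - 1) + 21/5| < 19|w + 4|/(5·(5/2)) = (38/25)|w + 4|, which is < ε once |w + 4| < (25/38)ε.
Take δ = min(5/2, (25/38)ε). Then 0 < |w + 4| < δ forces both bounds, so |(-8w - 11)/(w - 1) + 21/5| < ε.

δ = min(5/2, (25/38)ε)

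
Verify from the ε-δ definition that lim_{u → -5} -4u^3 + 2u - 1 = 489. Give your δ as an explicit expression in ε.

δ = min(1, ε/362)

Suppose ε > 0. We want δ > 0 such that 0 < |u + 5| < δ implies |(-4u^3 + 2u - 1) − 489| < ε.
(-4u^3 + 2u - 1) − 489 = -4u^3 + 2u - 490 = (u + 5)(-4u^2 + 20u - 98).
So |(-4u^3 + 2u - 1) − 489| = |u + 5|·|-4u^2 + 20u - 98|.
Require δ ≤ 1. Then |u + 5| < 1 gives |u| < 6, and by the triangle inequality |-4u^2 + 20u - 98| ≤ 4·6^2 + 20·6 + 98 = 362.
Hence |(-4u^3 + 2u - 1) − 489| ≤ 362|u + 5| < ε provided |u + 5| < ε/362.
Choosing δ = min(1, ε/362) ensures both conditions, hence |(-4u^3 + 2u - 1) − 489| < ε.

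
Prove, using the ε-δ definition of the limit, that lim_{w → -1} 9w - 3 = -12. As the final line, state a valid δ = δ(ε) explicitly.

Fix ε > 0. We need δ > 0 so that 0 < |w + 1| < δ implies |(9w - 3) + 12| < ε.
Since (9w - 3) + 12 = 9(w + 1), we have |(9w - 3) + 12| = 9|w + 1|.
Thus it suffices that |w + 1| < ε/9.
Choosing δ = ε/9 gives |(9w - 3) + 12| = 9|w + 1| < ε whenever |w + 1| < δ.

δ = ε/9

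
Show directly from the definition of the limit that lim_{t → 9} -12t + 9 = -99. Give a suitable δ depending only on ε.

δ = ε/12

Let ε > 0 be given. We need δ > 0 so that 0 < |t − 9| < δ implies |(-12t + 9) + 99| < ε.
|(-12t + 9) + 99| = |-12t + 108| = 12|t − 9|.
Thus it suffices that |t − 9| < ε/12.
Take δ = ε/12. If 0 < |t − 9| < δ then |(-12t + 9) + 99| = 12|t − 9| < 12·(ε/12) = ε.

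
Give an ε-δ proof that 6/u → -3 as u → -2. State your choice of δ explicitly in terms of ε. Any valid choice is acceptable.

δ = min(1, (1/3)ε)

Fix ε > 0. We seek δ > 0 such that 0 < |u + 2| < δ implies |6/u + 3| < ε.
|6/u + 3| = 6·|-2 − u|/(2·|u|) = 6|u + 2|/(2|u|).
Restrict δ ≤ 1. Then |u + 2| < 1 gives |u| > 1, so 2|u| > 2.
Then |6/u + 3| < 6|u + 2|/2, which is < ε when |u + 2| < (1/3)ε.
Take δ = min(1, (1/3)ε). Then 0 < |u + 2| < δ gives both |u + 2| < 1 and |u + 2| < (1/3)ε, so |6/u + 3| < ε.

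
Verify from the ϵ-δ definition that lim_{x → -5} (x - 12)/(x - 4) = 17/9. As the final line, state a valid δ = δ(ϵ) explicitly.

Let ϵ > 0. We want δ > 0 with 0 < |x + 5| < δ ⇒ |(x - 12)/(x - 4) − (17/9)| < ϵ.
Combining over a common denominator, (x - 12)/(x - 4) − (17/9) = [(x - 12)·(-9) − (-17)·(x - 4)] / [(-9)·(x - 4)] = 8(x + 5) / ((-9)(x - 4)).
So |(x - 12)/(x - 4) − (17/9)| = 8|x + 5| / (9·|x − 4|).
Restrict δ ≤ 9/2. Then |x + 5| < 9/2 gives |x − 4| = |(x + 5) + (-9)| ≥ 9 − 9/2 = 9/2.
Hence |(x - 12)/(x - 4) − (17/9)| < 8|x + 5|/(9·(9/2)) = (16/81)|x + 5|, which is < ϵ once |x + 5| < (81/16)ϵ.
Take δ = min(9/2, (81/16)ϵ). Then 0 < |x + 5| < δ forces both bounds, so |(x - 12)/(x - 4) − (17/9)| < ϵ.

δ = min(9/2, (81/16)ϵ)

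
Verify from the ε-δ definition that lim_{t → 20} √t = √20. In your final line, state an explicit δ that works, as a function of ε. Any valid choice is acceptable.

δ = min(20, √20·ε)

Let ε > 0. We want δ > 0 such that 0 < |t − 20| < δ implies |√t − √20| < ε.
Multiplying by the conjugate, |√t − √20| = |t − 20|/(√t + √20).
Restrict δ ≤ 20 so that |t − 20| < 20 forces t > 0, and then √t + √20 > √20.
Hence |√t − √20| < |t − 20|/√20, which is < ε once |t − 20| < √20·ε.
Take δ = min(20, √20·ε). If 0 < |t − 20| < δ then t > 0 and |√t − √20| < |t − 20|/√20 < ε.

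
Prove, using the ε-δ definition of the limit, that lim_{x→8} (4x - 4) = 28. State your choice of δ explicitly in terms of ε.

δ = ε/4

Suppose ε > 0. We need δ > 0 so that 0 < |x − 8| < δ implies |(4x - 4) − 28| < ε.
Since (4x - 4) − 28 = 4(x − 8), we have |(4x - 4) − 28| = 4|x − 8|.
Thus it suffices that |x − 8| < ε/4.
Choosing δ = ε/4 gives |(4x - 4) − 28| = 4|x − 8| < ε whenever |x − 8| < δ.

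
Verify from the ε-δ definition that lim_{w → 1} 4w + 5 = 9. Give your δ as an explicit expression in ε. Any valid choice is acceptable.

δ = ε/4

Let ε > 0 be given. We need δ > 0 so that 0 < |w − 1| < δ implies |(4w + 5) − 9| < ε.
|(4w + 5) − 9| = |4w - 4| = 4|w − 1|.
Thus it suffices that |w − 1| < ε/4.
Take δ = ε/4. If 0 < |w − 1| < δ then |(4w + 5) − 9| = 4|w − 1| < 4·(ε/4) = ε.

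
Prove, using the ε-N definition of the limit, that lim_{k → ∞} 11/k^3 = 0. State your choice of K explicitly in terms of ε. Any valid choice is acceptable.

K = (11/ε)^{1/3}

Suppose ε > 0. For k ≥ 1, |11/k^3 − 0| = 11/k^3.
11/k^3 < ε ⇔ k^3 > 11/ε ⇔ k > (11/ε)^{1/3}.
Take K = (11/ε)^{1/3}. Then k > K implies 11/k^3 < ε.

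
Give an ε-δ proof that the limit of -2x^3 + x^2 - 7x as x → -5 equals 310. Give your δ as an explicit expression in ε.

δ = min(1, ε/200)

Let ε > 0. We want δ > 0 such that 0 < |x + 5| < δ implies |(-2x^3 + x^2 - 7x) − 310| < ε.
(-2x^3 + x^2 - 7x) − 310 = -2x^3 + x^2 - 7x - 310 = (x + 5)(-2x^2 + 11x - 62).
So |(-2x^3 + x^2 - 7x) − 310| = |x + 5|·|-2x^2 + 11x - 62|.
Assume first that |x + 5| < 1, so |x| < 6. Then |-2x^2 + 11x - 62| ≤ 2·6^2 + 11·6 + 62 = 200.
Hence |(-2x^3 + x^2 - 7x) − 310| ≤ 200|x + 5| < ε provided |x + 5| < ε/200.
Choosing δ = min(1, ε/200) ensures both conditions, hence |(-2x^3 + x^2 - 7x) − 310| < ε.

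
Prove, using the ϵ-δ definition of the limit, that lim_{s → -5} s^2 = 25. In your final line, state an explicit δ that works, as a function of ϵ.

δ = min(2, ϵ/12)

Fix ϵ > 0. We seek δ > 0 with 0 < |s + 5| < δ ⇒ |s^2 − 25| < ϵ.
Factor: s^2 − 25 = (s + 5)(s - 5), so |s^2 − 25| = |s + 5|·|s - 5|.
Impose δ ≤ 2 so that |s| < 7; then |s - 5| ≤ 12.
Hence |s^2 − 25| ≤ 12|s + 5|, which is < ϵ once |s + 5| < ϵ/12.
Take δ = min(2, ϵ/12). If 0 < |s + 5| < δ then both bounds hold and |s^2 − 25| ≤ 12|s + 5| < 12·(ϵ/12) = ϵ.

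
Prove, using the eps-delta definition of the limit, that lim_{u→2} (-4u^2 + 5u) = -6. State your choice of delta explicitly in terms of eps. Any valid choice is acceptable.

Suppose eps > 0. We want delta > 0 such that 0 < |u − 2| < delta implies |(-4u^2 + 5u) + 6| < eps.
(-4u^2 + 5u) + 6 = -4u^2 + 5u + 6 = (u − 2)(-4u - 3).
So |(-4u^2 + 5u) + 6| = |u − 2|·|-4u - 3|.
Assume first that |u − 2| < 1, so |u| < 3. Then |-4u - 3| ≤ 4·3 + 3 = 15.
Hence |(-4u^2 + 5u) + 6| ≤ 15|u − 2| < eps provided |u − 2| < eps/15.
Take delta = min(1, eps/15). Then 0 < |u − 2| < delta gives both |u − 2| < 1 and |u − 2| < eps/15, so |(-4u^2 + 5u) + 6| < eps.

delta = min(1, eps/15)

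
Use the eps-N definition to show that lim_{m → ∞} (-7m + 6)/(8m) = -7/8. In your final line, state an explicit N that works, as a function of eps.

N = (3/4)/eps

Let eps > 0 be given. For m ≥ 1, |(-7m + 6)/(8m) + 7/8| = |48|/(8(8m)) = 48/(8(8m)).
Since 8m ≥ 8m for m ≥ 1, this is ≤ 48/(8·8m) = (3/4)/m.
So |(-7m + 6)/(8m) + 7/8| < eps whenever m > (3/4)/eps.
Take N = (3/4)/eps. If m > N then |(-7m + 6)/(8m) + 7/8| ≤ (3/4)/m < eps.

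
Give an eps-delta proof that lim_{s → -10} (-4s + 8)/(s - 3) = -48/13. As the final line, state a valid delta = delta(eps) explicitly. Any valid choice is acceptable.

delta = min(13/2, (169/8)eps)

Let eps > 0. We want delta > 0 with 0 < |s + 10| < delta ⇒ |(-4s + 8)/(s - 3) + 48/13| < eps.
Combining over a common denominator, (-4s + 8)/(s - 3) + 48/13 = [(-4s + 8)·(-13) − 48·(s - 3)] / [(-13)·(s - 3)] = 4(s + 10) / ((-13)(s - 3)).
So |(-4s + 8)/(s - 3) + 48/13| = 4|s + 10| / (13·|s − 3|).
Require delta ≤ 13/2, so |s − 3| ≥ |-13| − |s + 10| > 13 − 13/2 = 13/2.
Hence |(-4s + 8)/(s - 3) + 48/13| < 4|s + 10|/(13·(13/2)) = (8/169)|s + 10|, which is < eps once |s + 10| < (169/8)eps.
Take delta = min(13/2, (169/8)eps). Then 0 < |s + 10| < delta forces both bounds, so |(-4s + 8)/(s - 3) + 48/13| < eps.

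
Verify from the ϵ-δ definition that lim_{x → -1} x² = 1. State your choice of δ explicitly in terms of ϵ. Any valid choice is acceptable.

δ = min(1, ϵ/3)

Let ϵ > 0. We seek δ > 0 with 0 < |x + 1| < δ ⇒ |x² − 1| < ϵ.
Factor: x² − 1 = (x + 1)(x - 1), so |x² − 1| = |x + 1|·|x - 1|.
Restrict δ ≤ 1. Then |x + 1| < 1 gives |x| < 2, so by the triangle inequality |x - 1| ≤ 2 + 1 = 3.
Hence |x² − 1| ≤ 3|x + 1|, which is < ϵ once |x + 1| < ϵ/3.
Take δ = min(1, ϵ/3). If 0 < |x + 1| < δ then both bounds hold and |x² − 1| ≤ 3|x + 1| < 3·(ϵ/3) = ϵ.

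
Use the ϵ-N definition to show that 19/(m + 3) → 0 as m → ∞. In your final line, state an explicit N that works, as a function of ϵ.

Fix ϵ > 0. For m ≥ 1, |19/(m + 3) − 0| = 19/(m + 3) ≤ 19/m.
We need 19/m < ϵ, i.e. m > 19/ϵ.
Take N = 19/ϵ. If m > N then |19/(m + 3)| ≤ 19/m < ϵ.

N = 19/ϵ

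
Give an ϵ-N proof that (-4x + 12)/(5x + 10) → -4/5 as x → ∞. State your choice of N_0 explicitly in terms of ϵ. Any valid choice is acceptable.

Let ϵ > 0 be given. We seek N_0 > 0 such that x > N_0 implies |(-4x + 12)/(5x + 10) + 4/5| < ϵ.
(-4x + 12)/(5x + 10) + 4/5 = (5(-4x + 12) − (-4)(5x + 10)) / (5(5x + 10)) = 100/(5(5x + 10)).
For x > 0 we have 5x + 10 > 5x, so |(-4x + 12)/(5x + 10) + 4/5| = 100/(5(5x + 10)) < 100/(5·5x) = 4/x.
Thus |(-4x + 12)/(5x + 10) + 4/5| < ϵ whenever x > 4/ϵ.
Take N_0 = 4/ϵ. If x > N_0 then |(-4x + 12)/(5x + 10) + 4/5| < 4/x < ϵ.

N_0 = 4/ϵ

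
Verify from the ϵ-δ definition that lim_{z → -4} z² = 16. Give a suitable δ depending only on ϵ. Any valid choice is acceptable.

Let ϵ > 0 be given. We seek δ > 0 with 0 < |z + 4| < δ ⇒ |z² − 16| < ϵ.
Factor: z² − 16 = (z + 4)(z - 4), so |z² − 16| = |z + 4|·|z - 4|.
Impose δ ≤ 1 so that |z| < 5; then |z - 4| ≤ 9.
Hence |z² − 16| ≤ 9|z + 4|, which is < ϵ once |z + 4| < ϵ/9.
Take δ = min(1, ϵ/9). If 0 < |z + 4| < δ then both bounds hold and |z² − 16| ≤ 9|z + 4| < 9·(ϵ/9) = ϵ.

δ = min(1, ϵ/9)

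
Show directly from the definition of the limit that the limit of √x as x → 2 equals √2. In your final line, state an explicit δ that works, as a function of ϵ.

Let ϵ > 0 be given. We want δ > 0 such that 0 < |x − 2| < δ implies |√x − √2| < ϵ.
Rationalise: √x − √2 = (x − 2)/(√x + √2), so |√x − √2| = |x − 2|/(√x + √2).
Restrict δ ≤ 2 so that |x − 2| < 2 forces x > 0, and then √x + √2 > √2.
Hence |√x − √2| < |x − 2|/√2, which is < ϵ once |x − 2| < √2·ϵ.
Take δ = min(2, √2·ϵ). If 0 < |x − 2| < δ then x > 0 and |√x − √2| < |x − 2|/√2 < ϵ.

δ = min(2, √2·ϵ)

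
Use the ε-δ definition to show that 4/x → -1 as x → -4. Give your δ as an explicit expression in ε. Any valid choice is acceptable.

Suppose ε > 0. We seek δ > 0 such that 0 < |x + 4| < δ implies |4/x + 1| < ε.
|4/x + 1| = 4·|-4 − x|/(4·|x|) = 4|x + 4|/(4|x|).
Restrict δ ≤ 2. Then |x + 4| < 2 gives |x| > 2, so 4|x| > 8.
Then |4/x + 1| < 4|x + 4|/8, which is < ε when |x + 4| < 2ε.
Take δ = min(2, 2ε). Then 0 < |x + 4| < δ gives both |x + 4| < 2 and |x + 4| < 2ε, so |4/x + 1| < ε.

δ = min(2, 2ε)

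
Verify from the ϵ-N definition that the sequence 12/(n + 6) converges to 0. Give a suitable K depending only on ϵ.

K = 12/ϵ

Let ϵ > 0 be given. For n ≥ 1, |12/(n + 6) − 0| = 12/(n + 6) ≤ 12/n.
We need 12/n < ϵ, i.e. n > 12/ϵ.
Take K = 12/ϵ. If n > K then |12/(n + 6)| ≤ 12/n < ϵ.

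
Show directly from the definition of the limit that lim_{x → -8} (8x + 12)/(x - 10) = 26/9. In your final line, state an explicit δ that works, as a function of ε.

Let ε > 0 be given. We want δ > 0 with 0 < |x + 8| < δ ⇒ |(8x + 12)/(x - 10) − (26/9)| < ε.
Combining over a common denominator, (8x + 12)/(x - 10) − (26/9) = [(8x + 12)·(-18) − (-52)·(x - 10)] / [(-18)·(x - 10)] = -92(x + 8) / ((-18)(x - 10)).
So |(8x + 12)/(x - 10) − (26/9)| = 92|x + 8| / (18·|x − 10|).
Restrict δ ≤ 9. Then |x + 8| < 9 gives |x − 10| = |(x + 8) + (-18)| ≥ 18 − 9 = 9.
Hence |(8x + 12)/(x - 10) − (26/9)| < 92|x + 8|/(18·9) = (46/81)|x + 8|, which is < ε once |x + 8| < (81/46)ε.
Take δ = min(9, (81/46)ε). Then 0 < |x + 8| < δ forces both bounds, so |(8x + 12)/(x - 10) − (26/9)| < ε.

δ = min(9, (81/46)ε)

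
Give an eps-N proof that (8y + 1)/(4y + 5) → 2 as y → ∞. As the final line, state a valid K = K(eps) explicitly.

Let eps > 0. We seek K > 0 such that y > K implies |(8y + 1)/(4y + 5) − 2| < eps.
(8y + 1)/(4y + 5) − 2 = (4(8y + 1) − 8(4y + 5)) / (4(4y + 5)) = -36/(4(4y + 5)).
For y > 0 we have 4y + 5 > 4y, so |(8y + 1)/(4y + 5) − 2| = 36/(4(4y + 5)) < 36/(4·4y) = (9/4)/y.
Thus |(8y + 1)/(4y + 5) − 2| < eps whenever y > (9/4)/eps.
Take K = (9/4)/eps. If y > K then |(8y + 1)/(4y + 5) − 2| < (9/4)/y < eps.

K = (9/4)/eps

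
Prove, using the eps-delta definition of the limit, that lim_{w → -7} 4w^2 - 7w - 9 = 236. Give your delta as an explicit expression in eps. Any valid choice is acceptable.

delta = min(1, eps/67)

Let eps > 0. We want delta > 0 such that 0 < |w + 7| < delta implies |(4w^2 - 7w - 9) − 236| < eps.
(4w^2 - 7w - 9) − 236 = 4w^2 - 7w - 245 = (w + 7)(4w - 35).
So |(4w^2 - 7w - 9) − 236| = |w + 7|·|4w - 35|.
Require delta ≤ 1. Then |w + 7| < 1 gives |w| < 8, and by the triangle inequality |4w - 35| ≤ 4·8 + 35 = 67.
Hence |(4w^2 - 7w - 9) − 236| ≤ 67|w + 7| < eps provided |w + 7| < eps/67.
Take delta = min(1, eps/67). Then 0 < |w + 7| < delta gives both |w + 7| < 1 and |w + 7| < eps/67, so |(4w^2 - 7w - 9) − 236| < eps.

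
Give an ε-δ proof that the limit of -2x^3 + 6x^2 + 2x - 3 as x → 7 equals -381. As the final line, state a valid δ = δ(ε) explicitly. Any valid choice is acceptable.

δ = min(1, ε/246)

Fix ε > 0. We want δ > 0 such that 0 < |x − 7| < δ implies |(-2x^3 + 6x^2 + 2x - 3) + 381| < ε.
(-2x^3 + 6x^2 + 2x - 3) + 381 = -2x^3 + 6x^2 + 2x + 378 = (x − 7)(-2x^2 - 8x - 54).
So |(-2x^3 + 6x^2 + 2x - 3) + 381| = |x − 7|·|-2x^2 - 8x - 54|.
Require δ ≤ 1. Then |x − 7| < 1 gives |x| < 8, and by the triangle inequality |-2x^2 - 8x - 54| ≤ 2·8^2 + 8·8 + 54 = 246.
Hence |(-2x^3 + 6x^2 + 2x - 3) + 381| ≤ 246|x − 7| < ε provided |x − 7| < ε/246.
Choosing δ = min(1, ε/246) ensures both conditions, hence |(-2x^3 + 6x^2 + 2x - 3) + 381| < ε.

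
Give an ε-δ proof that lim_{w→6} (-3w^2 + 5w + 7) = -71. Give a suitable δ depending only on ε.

δ = min(2, ε/37)

Fix ε > 0. We want δ > 0 such that 0 < |w − 6| < δ implies |(-3w^2 + 5w + 7) + 71| < ε.
(-3w^2 + 5w + 7) + 71 = -3w^2 + 5w + 78 = (w − 6)(-3w - 13).
So |(-3w^2 + 5w + 7) + 71| = |w − 6|·|-3w - 13|.
Require δ ≤ 2. Then |w − 6| < 2 gives |w| < 8, and by the triangle inequality |-3w - 13| ≤ 3·8 + 13 = 37.
Hence |(-3w^2 + 5w + 7) + 71| ≤ 37|w − 6| < ε provided |w − 6| < ε/37.
Take δ = min(2, ε/37). Then 0 < |w − 6| < δ gives both |w − 6| < 2 and |w − 6| < ε/37, so |(-3w^2 + 5w + 7) + 71| < ε.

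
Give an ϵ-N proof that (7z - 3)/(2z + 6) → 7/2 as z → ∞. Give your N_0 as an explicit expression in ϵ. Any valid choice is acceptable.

Let ϵ > 0. We seek N_0 > 0 such that z > N_0 implies |(7z - 3)/(2z + 6) − (7/2)| < ϵ.
(7z - 3)/(2z + 6) − (7/2) = (2(7z - 3) − 7(2z + 6)) / (2(2z + 6)) = -48/(2(2z + 6)).
For z > 0 we have 2z + 6 > 2z, so |(7z - 3)/(2z + 6) − (7/2)| = 48/(2(2z + 6)) < 48/(2·2z) = 12/z.
Thus |(7z - 3)/(2z + 6) − (7/2)| < ϵ whenever z > 12/ϵ.
Take N_0 = 12/ϵ. If z > N_0 then |(7z - 3)/(2z + 6) − (7/2)| < 12/z < ϵ.

N_0 = 12/ϵ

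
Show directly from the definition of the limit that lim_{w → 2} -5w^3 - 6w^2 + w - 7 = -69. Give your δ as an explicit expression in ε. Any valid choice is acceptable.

δ = min(1, ε/124)

Fix ε > 0. We want δ > 0 such that 0 < |w − 2| < δ implies |(-5w^3 - 6w^2 + w - 7) + 69| < ε.
(-5w^3 - 6w^2 + w - 7) + 69 = -5w^3 - 6w^2 + w + 62 = (w − 2)(-5w^2 - 16w - 31).
So |(-5w^3 - 6w^2 + w - 7) + 69| = |w − 2|·|-5w^2 - 16w - 31|.
Assume first that |w − 2| < 1, so |w| < 3. Then |-5w^2 - 16w - 31| ≤ 5·3^2 + 16·3 + 31 = 124.
Hence |(-5w^3 - 6w^2 + w - 7) + 69| ≤ 124|w − 2| < ε provided |w − 2| < ε/124.
Choosing δ = min(1, ε/124) ensures both conditions, hence |(-5w^3 - 6w^2 + w - 7) + 69| < ε.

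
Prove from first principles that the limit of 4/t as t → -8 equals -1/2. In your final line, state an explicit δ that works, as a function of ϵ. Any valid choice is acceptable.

δ = min(4, 8ϵ)

Let ϵ > 0 be given. We seek δ > 0 such that 0 < |t + 8| < δ implies |4/t + 1/2| < ϵ.
|4/t + 1/2| = 4·|-8 − t|/(8·|t|) = 4|t + 8|/(8|t|).
Require δ ≤ 4 so that |t| > 8 − 4 = 4, hence 8|t| > 32.
Then |4/t + 1/2| < 4|t + 8|/32, which is < ϵ when |t + 8| < 8ϵ.
Take δ = min(4, 8ϵ). Then 0 < |t + 8| < δ gives both |t + 8| < 4 and |t + 8| < 8ϵ, so |4/t + 1/2| < ϵ.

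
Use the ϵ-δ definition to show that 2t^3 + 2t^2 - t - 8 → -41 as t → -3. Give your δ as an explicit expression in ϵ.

δ = min(1, ϵ/59)

Fix ϵ > 0. We want δ > 0 such that 0 < |t + 3| < δ implies |(2t^3 + 2t^2 - t - 8) + 41| < ϵ.
(2t^3 + 2t^2 - t - 8) + 41 = 2t^3 + 2t^2 - t + 33 = (t + 3)(2t^2 - 4t + 11).
So |(2t^3 + 2t^2 - t - 8) + 41| = |t + 3|·|2t^2 - 4t + 11|.
Assume first that |t + 3| < 1, so |t| < 4. Then |2t^2 - 4t + 11| ≤ 2·4^2 + 4·4 + 11 = 59.
Hence |(2t^3 + 2t^2 - t - 8) + 41| ≤ 59|t + 3| < ϵ provided |t + 3| < ϵ/59.
Choosing δ = min(1, ϵ/59) ensures both conditions, hence |(2t^3 + 2t^2 - t - 8) + 41| < ϵ.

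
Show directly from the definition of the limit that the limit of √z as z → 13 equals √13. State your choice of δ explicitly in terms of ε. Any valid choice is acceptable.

δ = min(13, √13·ε)

Suppose ε > 0. We want δ > 0 such that 0 < |z − 13| < δ implies |√z − √13| < ε.
Rationalise: √z − √13 = (z − 13)/(√z + √13), so |√z − √13| = |z − 13|/(√z + √13).
Restrict δ ≤ 13 so that |z − 13| < 13 forces z > 0, and then √z + √13 > √13.
Hence |√z − √13| < |z − 13|/√13, which is < ε once |z − 13| < √13·ε.
Take δ = min(13, √13·ε). If 0 < |z − 13| < δ then z > 0 and |√z − √13| < |z − 13|/√13 < ε.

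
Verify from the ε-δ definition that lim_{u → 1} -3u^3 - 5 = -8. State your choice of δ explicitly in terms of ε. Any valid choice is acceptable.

Suppose ε > 0. We want δ > 0 such that 0 < |u − 1| < δ implies |(-3u^3 - 5) + 8| < ε.
(-3u^3 - 5) + 8 = -3u^3 + 3 = (u − 1)(-3u^2 - 3u - 3).
So |(-3u^3 - 5) + 8| = |u − 1|·|-3u^2 - 3u - 3|.
Assume first that |u − 1| < 1, so |u| < 2. Then |-3u^2 - 3u - 3| ≤ 3·2^2 + 3·2 + 3 = 21.
Hence |(-3u^3 - 5) + 8| ≤ 21|u − 1| < ε provided |u − 1| < ε/21.
Choosing δ = min(1, ε/21) ensures both conditions, hence |(-3u^3 - 5) + 8| < ε.

δ = min(1, ε/21)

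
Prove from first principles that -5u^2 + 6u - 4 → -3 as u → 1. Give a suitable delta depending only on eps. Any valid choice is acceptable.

Suppose eps > 0. We want delta > 0 such that 0 < |u − 1| < delta implies |(-5u^2 + 6u - 4) + 3| < eps.
(-5u^2 + 6u - 4) + 3 = -5u^2 + 6u - 1 = (u − 1)(-5u + 1).
So |(-5u^2 + 6u - 4) + 3| = |u − 1|·|-5u + 1|.
Require delta ≤ 1. Then |u − 1| < 1 gives |u| < 2, and by the triangle inequality |-5u + 1| ≤ 5·2 + 1 = 11.
Hence |(-5u^2 + 6u - 4) + 3| ≤ 11|u − 1| < eps provided |u − 1| < eps/11.
Choosing delta = min(1, eps/11) ensures both conditions, hence |(-5u^2 + 6u - 4) + 3| < eps.

delta = min(1, eps/11)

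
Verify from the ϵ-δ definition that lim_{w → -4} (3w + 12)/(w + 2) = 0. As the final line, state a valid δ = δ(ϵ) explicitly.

Fix ϵ > 0. We want δ > 0 with 0 < |w + 4| < δ ⇒ |(3w + 12)/(w + 2) − 0| < ϵ.
Combining over a common denominator, (3w + 12)/(w + 2) − 0 = [(3w + 12)·(-2) − 0·(w + 2)] / [(-2)·(w + 2)] = -6(w + 4) / ((-2)(w + 2)).
So |(3w + 12)/(w + 2) − 0| = 6|w + 4| / (2·|w + 2|).
Require δ ≤ 1, so |w + 2| ≥ |-2| − |w + 4| > 2 − 1 = 1.
Hence |(3w + 12)/(w + 2) − 0| < 6|w + 4|/(2·1) = 3|w + 4|, which is < ϵ once |w + 4| < (1/3)ϵ.
Take δ = min(1, (1/3)ϵ). Then 0 < |w + 4| < δ forces both bounds, so |(3w + 12)/(w + 2) − 0| < ϵ.

δ = min(1, (1/3)ϵ)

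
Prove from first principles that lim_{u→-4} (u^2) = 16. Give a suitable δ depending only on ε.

Suppose ε > 0. We seek δ > 0 with 0 < |u + 4| < δ ⇒ |u^2 − 16| < ε.
Factor: u^2 − 16 = (u + 4)(u - 4), so |u^2 − 16| = |u + 4|·|u - 4|.
Impose δ ≤ 1 so that |u| < 5; then |u - 4| ≤ 9.
Hence |u^2 − 16| ≤ 9|u + 4|, which is < ε once |u + 4| < ε/9.
Take δ = min(1, ε/9). If 0 < |u + 4| < δ then both bounds hold and |u^2 − 16| ≤ 9|u + 4| < 9·(ε/9) = ε.

δ = min(1, ε/9)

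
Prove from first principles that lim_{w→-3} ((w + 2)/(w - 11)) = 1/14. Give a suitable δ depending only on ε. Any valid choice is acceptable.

Let ε > 0. We want δ > 0 with 0 < |w + 3| < δ ⇒ |(w + 2)/(w - 11) − (1/14)| < ε.
Combining over a common denominator, (w + 2)/(w - 11) − (1/14) = [(w + 2)·(-14) − (-1)·(w - 11)] / [(-14)·(w - 11)] = -13(w + 3) / ((-14)(w - 11)).
So |(w + 2)/(w - 11) − (1/14)| = 13|w + 3| / (14·|w − 11|).
Restrict δ ≤ 7. Then |w + 3| < 7 gives |w − 11| = |(w + 3) + (-14)| ≥ 14 − 7 = 7.
Hence |(w + 2)/(w - 11) − (1/14)| < 13|w + 3|/(14·7) = (13/98)|w + 3|, which is < ε once |w + 3| < (98/13)ε.
Take δ = min(7, (98/13)ε). Then 0 < |w + 3| < δ forces both bounds, so |(w + 2)/(w - 11) − (1/14)| < ε.

δ = min(7, (98/13)ε)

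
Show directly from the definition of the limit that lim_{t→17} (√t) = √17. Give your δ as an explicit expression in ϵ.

δ = min(17, √17·ϵ)

Let ϵ > 0. We want δ > 0 such that 0 < |t − 17| < δ implies |√t − √17| < ϵ.
Multiplying by the conjugate, |√t − √17| = |t − 17|/(√t + √17).
Restrict δ ≤ 17 so that |t − 17| < 17 forces t > 0, and then √t + √17 > √17.
Hence |√t − √17| < |t − 17|/√17, which is < ϵ once |t − 17| < √17·ϵ.
Take δ = min(17, √17·ϵ). If 0 < |t − 17| < δ then t > 0 and |√t − √17| < |t − 17|/√17 < ϵ.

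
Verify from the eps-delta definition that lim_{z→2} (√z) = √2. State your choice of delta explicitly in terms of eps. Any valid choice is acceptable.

delta = min(2, √2·eps)

Let eps > 0 be given. We want delta > 0 such that 0 < |z − 2| < delta implies |√z − √2| < eps.
Rationalise: √z − √2 = (z − 2)/(√z + √2), so |√z − √2| = |z − 2|/(√z + √2).
Restrict delta ≤ 2 so that |z − 2| < 2 forces z > 0, and then √z + √2 > √2.
Hence |√z − √2| < |z − 2|/√2, which is < eps once |z − 2| < √2·eps.
Take delta = min(2, √2·eps). If 0 < |z − 2| < delta then z > 0 and |√z − √2| < |z − 2|/√2 < eps.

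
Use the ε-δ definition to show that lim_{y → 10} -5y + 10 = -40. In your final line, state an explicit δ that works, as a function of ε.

δ = ε/5

Fix ε > 0. We need δ > 0 so that 0 < |y − 10| < δ implies |(-5y + 10) + 40| < ε.
Since (-5y + 10) + 40 = -5(y − 10), we have |(-5y + 10) + 40| = 5|y − 10|.
Thus it suffices that |y − 10| < ε/5.
Choosing δ = ε/5 gives |(-5y + 10) + 40| = 5|y − 10| < ε whenever |y − 10| < δ.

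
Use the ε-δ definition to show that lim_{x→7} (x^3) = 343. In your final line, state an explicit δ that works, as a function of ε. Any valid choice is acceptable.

δ = min(2, ε/193)

Fix ε > 0. We seek δ > 0 with 0 < |x − 7| < δ ⇒ |x^3 − 343| < ε.
Factor: x^3 − 343 = (x − 7)(x^2 + 7x + 49), so |x^3 − 343| = |x − 7|·|x^2 + 7x + 49|.
Impose δ ≤ 2 so that |x| < 9; then |x^2 + 7x + 49| ≤ 193.
Hence |x^3 − 343| ≤ 193|x − 7|, which is < ε once |x − 7| < ε/193.
Take δ = min(2, ε/193). If 0 < |x − 7| < δ then both bounds hold and |x^3 − 343| ≤ 193|x − 7| < 193·(ε/193) = ε.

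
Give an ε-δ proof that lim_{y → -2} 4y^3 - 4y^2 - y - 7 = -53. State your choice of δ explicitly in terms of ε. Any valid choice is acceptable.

Fix ε > 0. We want δ > 0 such that 0 < |y + 2| < δ implies |(4y^3 - 4y^2 - y - 7) + 53| < ε.
(4y^3 - 4y^2 - y - 7) + 53 = 4y^3 - 4y^2 - y + 46 = (y + 2)(4y^2 - 12y + 23).
So |(4y^3 - 4y^2 - y - 7) + 53| = |y + 2|·|4y^2 - 12y + 23|.
Assume first that |y + 2| < 2, so |y| < 4. Then |4y^2 - 12y + 23| ≤ 4·4^2 + 12·4 + 23 = 135.
Hence |(4y^3 - 4y^2 - y - 7) + 53| ≤ 135|y + 2| < ε provided |y + 2| < ε/135.
Take δ = min(2, ε/135). Then 0 < |y + 2| < δ gives both |y + 2| < 2 and |y + 2| < ε/135, so |(4y^3 - 4y^2 - y - 7) + 53| < ε.

δ = min(2, ε/135)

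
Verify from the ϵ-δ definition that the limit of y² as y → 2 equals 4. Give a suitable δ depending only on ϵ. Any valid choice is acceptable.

δ = min(1, ϵ/5)

Suppose ϵ > 0. We seek δ > 0 with 0 < |y − 2| < δ ⇒ |y² − 4| < ϵ.
Factor: y² − 4 = (y − 2)(y + 2), so |y² − 4| = |y − 2|·|y + 2|.
Restrict δ ≤ 1. Then |y − 2| < 1 gives |y| < 3, so by the triangle inequality |y + 2| ≤ 3 + 2 = 5.
Hence |y² − 4| ≤ 5|y − 2|, which is < ϵ once |y − 2| < ϵ/5.
Take δ = min(1, ϵ/5). If 0 < |y − 2| < δ then both bounds hold and |y² − 4| ≤ 5|y − 2| < 5·(ϵ/5) = ϵ.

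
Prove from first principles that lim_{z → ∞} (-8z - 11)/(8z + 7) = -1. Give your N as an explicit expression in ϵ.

Suppose ϵ > 0. We seek N > 0 such that z > N implies |(-8z - 11)/(8z + 7) + 1| < ϵ.
(-8z - 11)/(8z + 7) + 1 = (8(-8z - 11) − (-8)(8z + 7)) / (8(8z + 7)) = -32/(8(8z + 7)).
For z > 0 we have 8z + 7 > 8z, so |(-8z - 11)/(8z + 7) + 1| = 32/(8(8z + 7)) < 32/(8·8z) = (1/2)/z.
Thus |(-8z - 11)/(8z + 7) + 1| < ϵ whenever z > (1/2)/ϵ.
Take N = (1/2)/ϵ. If z > N then |(-8z - 11)/(8z + 7) + 1| < (1/2)/z < ϵ.

N = (1/2)/ϵ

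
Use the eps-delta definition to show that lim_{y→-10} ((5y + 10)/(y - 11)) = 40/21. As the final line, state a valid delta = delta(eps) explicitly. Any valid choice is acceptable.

delta = min(21/2, (441/130)eps)

Suppose eps > 0. We want delta > 0 with 0 < |y + 10| < delta ⇒ |(5y + 10)/(y - 11) − (40/21)| < eps.
Combining over a common denominator, (5y + 10)/(y - 11) − (40/21) = [(5y + 10)·(-21) − (-40)·(y - 11)] / [(-21)·(y - 11)] = -65(y + 10) / ((-21)(y - 11)).
So |(5y + 10)/(y - 11) − (40/21)| = 65|y + 10| / (21·|y − 11|).
Restrict delta ≤ 21/2. Then |y + 10| < 21/2 gives |y − 11| = |(y + 10) + (-21)| ≥ 21 − 21/2 = 21/2.
Hence |(5y + 10)/(y - 11) − (40/21)| < 65|y + 10|/(21·(21/2)) = (130/441)|y + 10|, which is < eps once |y + 10| < (441/130)eps.
Take delta = min(21/2, (441/130)eps). Then 0 < |y + 10| < delta forces both bounds, so |(5y + 10)/(y - 11) − (40/21)| < eps.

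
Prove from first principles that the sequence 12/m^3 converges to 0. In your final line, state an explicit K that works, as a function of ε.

Suppose ε > 0. For m ≥ 1, |12/m^3 − 0| = 12/m^3.
12/m^3 < ε ⇔ m^3 > 12/ε ⇔ m > (12/ε)^{1/3}.
Take K = (12/ε)^{1/3}. Then m > K implies 12/m^3 < ε.

K = (12/ε)^{1/3}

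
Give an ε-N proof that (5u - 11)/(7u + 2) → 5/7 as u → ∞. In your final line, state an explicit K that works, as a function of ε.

K = (87/49)/ε

Let ε > 0. We seek K > 0 such that u > K implies |(5u - 11)/(7u + 2) − (5/7)| < ε.
(5u - 11)/(7u + 2) − (5/7) = (7(5u - 11) − 5(7u + 2)) / (7(7u + 2)) = -87/(7(7u + 2)).
For u > 0 we have 7u + 2 > 7u, so |(5u - 11)/(7u + 2) − (5/7)| = 87/(7(7u + 2)) < 87/(7·7u) = (87/49)/u.
Thus |(5u - 11)/(7u + 2) − (5/7)| < ε whenever u > (87/49)/ε.
Take K = (87/49)/ε. If u > K then |(5u - 11)/(7u + 2) − (5/7)| < (87/49)/u < ε.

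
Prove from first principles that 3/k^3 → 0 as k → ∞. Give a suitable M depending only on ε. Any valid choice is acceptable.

Suppose ε > 0. For k ≥ 1, |3/k^3 − 0| = 3/k^3.
3/k^3 < ε ⇔ k^3 > 3/ε ⇔ k > (3/ε)^{1/3}.
Take M = (3/ε)^{1/3}. Then k > M implies 3/k^3 < ε.

M = (3/ε)^{1/3}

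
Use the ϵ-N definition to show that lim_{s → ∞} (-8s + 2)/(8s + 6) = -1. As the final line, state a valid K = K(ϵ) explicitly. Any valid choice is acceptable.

K = 1/ϵ

Fix ϵ > 0. We seek K > 0 such that s > K implies |(-8s + 2)/(8s + 6) + 1| < ϵ.
(-8s + 2)/(8s + 6) + 1 = (8(-8s + 2) − (-8)(8s + 6)) / (8(8s + 6)) = 64/(8(8s + 6)).
For s > 0 we have 8s + 6 > 8s, so |(-8s + 2)/(8s + 6) + 1| = 64/(8(8s + 6)) < 64/(8·8s) = 1/s.
Thus |(-8s + 2)/(8s + 6) + 1| < ϵ whenever s > 1/ϵ.
Take K = 1/ϵ. If s > K then |(-8s + 2)/(8s + 6) + 1| < 1/s < ϵ.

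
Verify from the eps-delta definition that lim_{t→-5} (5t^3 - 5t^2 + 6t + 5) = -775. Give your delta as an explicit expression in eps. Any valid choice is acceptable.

Suppose eps > 0. We want delta > 0 such that 0 < |t + 5| < delta implies |(5t^3 - 5t^2 + 6t + 5) + 775| < eps.
(5t^3 - 5t^2 + 6t + 5) + 775 = 5t^3 - 5t^2 + 6t + 780 = (t + 5)(5t^2 - 30t + 156).
So |(5t^3 - 5t^2 + 6t + 5) + 775| = |t + 5|·|5t^2 - 30t + 156|.
Assume first that |t + 5| < 1, so |t| < 6. Then |5t^2 - 30t + 156| ≤ 5·6^2 + 30·6 + 156 = 516.
Hence |(5t^3 - 5t^2 + 6t + 5) + 775| ≤ 516|t + 5| < eps provided |t + 5| < eps/516.
Take delta = min(1, eps/516). Then 0 < |t + 5| < delta gives both |t + 5| < 1 and |t + 5| < eps/516, so |(5t^3 - 5t^2 + 6t + 5) + 775| < eps.

delta = min(1, eps/516)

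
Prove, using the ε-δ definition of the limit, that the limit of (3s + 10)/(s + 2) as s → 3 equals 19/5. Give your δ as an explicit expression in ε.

Let ε > 0. We want δ > 0 with 0 < |s − 3| < δ ⇒ |(3s + 10)/(s + 2) − (19/5)| < ε.
Combining over a common denominator, (3s + 10)/(s + 2) − (19/5) = [(3s + 10)·5 − 19·(s + 2)] / [5·(s + 2)] = -4(s − 3) / (5(s + 2)).
So |(3s + 10)/(s + 2) − (19/5)| = 4|s − 3| / (5·|s + 2|).
Restrict δ ≤ 5/2. Then |s − 3| < 5/2 gives |s + 2| = |(s − 3) + 5| ≥ 5 − 5/2 = 5/2.
Hence |(3s + 10)/(s + 2) − (19/5)| < 4|s − 3|/(5·(5/2)) = (8/25)|s − 3|, which is < ε once |s − 3| < (25/8)ε.
Take δ = min(5/2, (25/8)ε). Then 0 < |s − 3| < δ forces both bounds, so |(3s + 10)/(s + 2) − (19/5)| < ε.

δ = min(5/2, (25/8)ε)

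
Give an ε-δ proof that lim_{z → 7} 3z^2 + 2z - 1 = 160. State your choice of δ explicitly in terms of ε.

Let ε > 0 be given. We want δ > 0 such that 0 < |z − 7| < δ implies |(3z^2 + 2z - 1) − 160| < ε.
(3z^2 + 2z - 1) − 160 = 3z^2 + 2z - 161 = (z − 7)(3z + 23).
So |(3z^2 + 2z - 1) − 160| = |z − 7|·|3z + 23|.
Assume first that |z − 7| < 1, so |z| < 8. Then |3z + 23| ≤ 3·8 + 23 = 47.
Hence |(3z^2 + 2z - 1) − 160| ≤ 47|z − 7| < ε provided |z − 7| < ε/47.
Choosing δ = min(1, ε/47) ensures both conditions, hence |(3z^2 + 2z - 1) − 160| < ε.

δ = min(1, ε/47)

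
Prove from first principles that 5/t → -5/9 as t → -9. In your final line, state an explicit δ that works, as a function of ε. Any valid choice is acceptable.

Let ε > 0. We seek δ > 0 such that 0 < |t + 9| < δ implies |5/t + 5/9| < ε.
|5/t + 5/9| = 5·|-9 − t|/(9·|t|) = 5|t + 9|/(9|t|).
Require δ ≤ 9/2 so that |t| > 9 − 9/2 = 9/2, hence 9|t| > 81/2.
Then |5/t + 5/9| < 5|t + 9|/(81/2), which is < ε when |t + 9| < (81/10)ε.
Take δ = min(9/2, (81/10)ε). Then 0 < |t + 9| < δ gives both |t + 9| < 9/2 and |t + 9| < (81/10)ε, so |5/t + 5/9| < ε.

δ = min(9/2, (81/10)ε)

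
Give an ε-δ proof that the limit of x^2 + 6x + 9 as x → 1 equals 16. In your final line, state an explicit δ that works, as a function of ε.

δ = min(1, ε/9)

Fix ε > 0. We want δ > 0 such that 0 < |x − 1| < δ implies |(x^2 + 6x + 9) − 16| < ε.
(x^2 + 6x + 9) − 16 = x^2 + 6x - 7 = (x − 1)(x + 7).
So |(x^2 + 6x + 9) − 16| = |x − 1|·|x + 7|.
Require δ ≤ 1. Then |x − 1| < 1 gives |x| < 2, and by the triangle inequality |x + 7| ≤ 2 + 7 = 9.
Hence |(x^2 + 6x + 9) − 16| ≤ 9|x − 1| < ε provided |x − 1| < ε/9.
Choosing δ = min(1, ε/9) ensures both conditions, hence |(x^2 + 6x + 9) − 16| < ε.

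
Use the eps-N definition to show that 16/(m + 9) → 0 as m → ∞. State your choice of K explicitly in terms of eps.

Let eps > 0. For m ≥ 1, |16/(m + 9) − 0| = 16/(m + 9) ≤ 16/m.
We need 16/m < eps, i.e. m > 16/eps.
Take K = 16/eps. If m > K then |16/(m + 9)| ≤ 16/m < eps.

K = 16/eps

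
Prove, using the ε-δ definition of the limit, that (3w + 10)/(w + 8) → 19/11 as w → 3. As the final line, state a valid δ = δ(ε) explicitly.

Let ε > 0. We want δ > 0 with 0 < |w − 3| < δ ⇒ |(3w + 10)/(w + 8) − (19/11)| < ε.
Combining over a common denominator, (3w + 10)/(w + 8) − (19/11) = [(3w + 10)·11 − 19·(w + 8)] / [11·(w + 8)] = 14(w − 3) / (11(w + 8)).
So |(3w + 10)/(w + 8) − (19/11)| = 14|w − 3| / (11·|w + 8|).
Restrict δ ≤ 11/2. Then |w − 3| < 11/2 gives |w + 8| = |(w − 3) + 11| ≥ 11 − 11/2 = 11/2.
Hence |(3w + 10)/(w + 8) − (19/11)| < 14|w − 3|/(11·(11/2)) = (28/121)|w − 3|, which is < ε once |w − 3| < (121/28)ε.
Take δ = min(11/2, (121/28)ε). Then 0 < |w − 3| < δ forces both bounds, so |(3w + 10)/(w + 8) − (19/11)| < ε.

δ = min(11/2, (121/28)ε)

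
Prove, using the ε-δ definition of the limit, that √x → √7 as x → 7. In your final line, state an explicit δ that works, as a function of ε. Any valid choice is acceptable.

Fix ε > 0. We want δ > 0 such that 0 < |x − 7| < δ implies |√x − √7| < ε.
Multiplying by the conjugate, |√x − √7| = |x − 7|/(√x + √7).
Restrict δ ≤ 7 so that |x − 7| < 7 forces x > 0, and then √x + √7 > √7.
Hence |√x − √7| < |x − 7|/√7, which is < ε once |x − 7| < √7·ε.
Take δ = min(7, √7·ε). If 0 < |x − 7| < δ then x > 0 and |√x − √7| < |x − 7|/√7 < ε.

δ = min(7, √7·ε)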